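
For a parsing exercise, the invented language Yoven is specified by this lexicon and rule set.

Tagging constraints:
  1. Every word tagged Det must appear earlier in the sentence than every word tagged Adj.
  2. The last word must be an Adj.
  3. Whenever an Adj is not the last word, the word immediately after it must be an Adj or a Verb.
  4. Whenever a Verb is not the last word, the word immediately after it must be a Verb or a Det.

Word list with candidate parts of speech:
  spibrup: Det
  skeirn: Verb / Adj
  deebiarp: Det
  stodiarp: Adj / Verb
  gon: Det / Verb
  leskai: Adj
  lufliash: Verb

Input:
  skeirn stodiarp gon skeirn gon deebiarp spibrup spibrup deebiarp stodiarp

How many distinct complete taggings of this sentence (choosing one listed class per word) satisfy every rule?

Candidates per position — 1:skeirn {Verb,Adj}; 2:stodiarp {Adj,Verb}; 3:gon {Det,Verb}; 4:skeirn {Verb,Adj}; 5:gon {Det,Verb}; 6:deebiarp {Det}; 7:spibrup {Det}; 8:spibrup {Det}; 9:deebiarp {Det}; 10:stodiarp {Adj,Verb}.
There are 64 candidate sequences in total.
The sequences that satisfy every rule: Verb Verb Det Verb Det Det Det Det Det Adj; Verb Verb Det Verb Verb Det Det Det Det Adj; Verb Verb Verb Verb Det Det Det Det Det Adj; Verb Verb Verb Verb Verb Det Det Det Det Adj.
Count = 4.

4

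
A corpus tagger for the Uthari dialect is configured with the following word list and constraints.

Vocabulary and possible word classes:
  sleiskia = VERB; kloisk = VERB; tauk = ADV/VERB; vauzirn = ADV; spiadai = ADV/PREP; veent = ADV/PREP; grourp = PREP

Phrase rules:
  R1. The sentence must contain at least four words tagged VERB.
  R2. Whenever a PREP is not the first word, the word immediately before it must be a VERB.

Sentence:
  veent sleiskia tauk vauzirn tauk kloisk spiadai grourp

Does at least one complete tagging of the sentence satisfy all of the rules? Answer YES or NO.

Candidates per position — 1:veent {ADV,PREP}; 2:sleiskia {VERB}; 3:tauk {ADV,VERB}; 4:vauzirn {ADV}; 5:tauk {ADV,VERB}; 6:kloisk {VERB}; 7:spiadai {ADV,PREP}; 8:grourp {PREP}.
Rule 2 cannot be satisfied by any choice of tags from the lexicon.
So there is no consistent tagging.

NO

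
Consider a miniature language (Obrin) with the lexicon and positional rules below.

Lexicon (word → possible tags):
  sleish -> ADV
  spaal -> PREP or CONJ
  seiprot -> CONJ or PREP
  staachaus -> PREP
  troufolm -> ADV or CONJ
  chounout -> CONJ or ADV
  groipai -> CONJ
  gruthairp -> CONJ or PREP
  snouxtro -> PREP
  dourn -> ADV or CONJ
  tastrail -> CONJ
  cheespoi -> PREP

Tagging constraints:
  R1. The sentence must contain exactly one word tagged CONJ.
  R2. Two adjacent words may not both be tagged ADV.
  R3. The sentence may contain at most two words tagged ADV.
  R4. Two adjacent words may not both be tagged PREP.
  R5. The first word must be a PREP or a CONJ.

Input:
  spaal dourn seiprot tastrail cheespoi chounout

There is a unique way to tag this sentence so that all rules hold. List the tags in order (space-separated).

PREP ADV PREP CONJ PREP ADV

Candidates per position — 1:spaal {PREP,CONJ}; 2:dourn {ADV,CONJ}; 3:seiprot {CONJ,PREP}; 4:tastrail {CONJ}; 5:cheespoi {PREP}; 6:chounout {CONJ,ADV}.
Word 1 cannot be CONJ — rule 1 would then fail for every completion. It is PREP.
Word 2 cannot be CONJ — rule 1 would then fail for every completion. It is ADV.
Word 3 cannot be CONJ — rule 1 would then fail for every completion. It is PREP.
Word 6 cannot be CONJ — rule 1 would then fail for every completion. It is ADV.
The only consistent sequence is: PREP ADV PREP CONJ PREP ADV.
Verifying each rule — rule 1 holds; rule 2 holds; rule 3 holds; rule 4 holds; rule 5 holds.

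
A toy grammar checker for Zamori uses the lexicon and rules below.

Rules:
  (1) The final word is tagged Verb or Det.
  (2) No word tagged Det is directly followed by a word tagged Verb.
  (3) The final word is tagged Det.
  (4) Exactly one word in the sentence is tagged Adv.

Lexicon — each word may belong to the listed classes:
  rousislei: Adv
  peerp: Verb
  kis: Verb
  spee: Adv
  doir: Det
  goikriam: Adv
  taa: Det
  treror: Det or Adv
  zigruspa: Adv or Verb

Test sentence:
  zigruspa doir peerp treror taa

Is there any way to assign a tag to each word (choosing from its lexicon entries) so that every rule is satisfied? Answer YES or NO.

NO

Candidates per position — 1:zigruspa {Adv,Verb}; 2:doir {Det}; 3:peerp {Verb}; 4:treror {Det,Adv}; 5:taa {Det}.
Rule 2 cannot be satisfied by any choice of tags from the lexicon.
So there is no consistent tagging.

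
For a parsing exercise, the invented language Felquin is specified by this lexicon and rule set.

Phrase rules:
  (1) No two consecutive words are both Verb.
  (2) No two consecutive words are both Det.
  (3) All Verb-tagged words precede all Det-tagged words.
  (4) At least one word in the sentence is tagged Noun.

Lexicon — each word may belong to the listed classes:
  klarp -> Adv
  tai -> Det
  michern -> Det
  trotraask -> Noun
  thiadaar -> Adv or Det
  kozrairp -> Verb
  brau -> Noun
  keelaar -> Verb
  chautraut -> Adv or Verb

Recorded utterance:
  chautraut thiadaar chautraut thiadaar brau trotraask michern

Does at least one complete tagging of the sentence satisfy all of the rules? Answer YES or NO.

YES

Candidates per position — 1:chautraut {Adv,Verb}; 2:thiadaar {Adv,Det}; 3:chautraut {Adv,Verb}; 4:thiadaar {Adv,Det}; 5:brau {Noun}; 6:trotraask {Noun}; 7:michern {Det}.
One satisfying assignment: Verb Adv Verb Adv Noun Noun Det.
Checking: rule 1 holds; rule 2 holds; rule 3 holds; rule 4 holds.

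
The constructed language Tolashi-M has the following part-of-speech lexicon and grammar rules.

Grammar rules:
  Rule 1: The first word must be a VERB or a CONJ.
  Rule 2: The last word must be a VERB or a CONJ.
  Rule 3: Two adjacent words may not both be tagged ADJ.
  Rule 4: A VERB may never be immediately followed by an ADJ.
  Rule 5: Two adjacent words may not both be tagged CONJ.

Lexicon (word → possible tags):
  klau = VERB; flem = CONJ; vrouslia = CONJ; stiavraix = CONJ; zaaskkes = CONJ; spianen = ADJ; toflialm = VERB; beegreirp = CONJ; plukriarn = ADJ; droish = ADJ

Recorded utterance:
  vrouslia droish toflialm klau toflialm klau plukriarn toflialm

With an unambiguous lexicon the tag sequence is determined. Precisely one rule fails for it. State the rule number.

Fixed tagging: CONJ ADJ VERB VERB VERB VERB ADJ VERB.
Checking each rule: R1 ok, R2 ok, R3 ok, R4 fails, R5 ok.
Only rule 4 fails.

4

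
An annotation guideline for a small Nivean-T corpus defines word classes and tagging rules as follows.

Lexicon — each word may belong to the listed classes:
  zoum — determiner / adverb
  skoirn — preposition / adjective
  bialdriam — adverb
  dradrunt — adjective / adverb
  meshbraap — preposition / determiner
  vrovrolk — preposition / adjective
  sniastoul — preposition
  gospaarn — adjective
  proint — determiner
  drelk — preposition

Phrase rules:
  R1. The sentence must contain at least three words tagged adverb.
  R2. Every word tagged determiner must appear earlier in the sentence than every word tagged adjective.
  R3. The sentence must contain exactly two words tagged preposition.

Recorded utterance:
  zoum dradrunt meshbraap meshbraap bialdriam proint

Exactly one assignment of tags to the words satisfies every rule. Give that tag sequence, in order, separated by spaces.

adverb adverb preposition preposition adverb determiner

Candidates per position — 1:zoum {determiner,adverb}; 2:dradrunt {adjective,adverb}; 3:meshbraap {preposition,determiner}; 4:meshbraap {preposition,determiner}; 5:bialdriam {adverb}; 6:proint {determiner}.
Position 1: determiner is ruled out by rule 1; that leaves adverb.
Position 2: adjective is ruled out by rule 1; that leaves adverb.
Position 3: determiner is ruled out by rule 3; that leaves preposition.
Position 4: determiner is ruled out by rule 3; that leaves preposition.
That leaves exactly one tagging: adverb adverb preposition preposition adverb determiner.
Checking: rule 1 holds; rule 2 holds; rule 3 holds.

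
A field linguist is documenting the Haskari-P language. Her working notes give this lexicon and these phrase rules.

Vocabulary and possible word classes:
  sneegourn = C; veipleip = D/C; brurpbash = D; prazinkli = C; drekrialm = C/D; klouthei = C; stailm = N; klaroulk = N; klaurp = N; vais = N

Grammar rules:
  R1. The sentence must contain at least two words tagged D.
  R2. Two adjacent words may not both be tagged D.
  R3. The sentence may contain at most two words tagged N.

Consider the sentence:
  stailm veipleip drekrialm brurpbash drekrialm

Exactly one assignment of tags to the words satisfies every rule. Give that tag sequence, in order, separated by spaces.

Candidates per position — 1:stailm {N}; 2:veipleip {D,C}; 3:drekrialm {C,D}; 4:brurpbash {D}; 5:drekrialm {C,D}.
Position 3: tagging it D would leave rule 2 unsatisfiable, so it must be C.
Position 5: tagging it D would leave rule 2 unsatisfiable, so it must be C.
Position 2: tagging it C would leave rule 1 unsatisfiable, so it must be D.
That leaves exactly one tagging: N D C D C.
Check: rule 1 satisfied; rule 2 satisfied; rule 3 satisfied.

N D C D C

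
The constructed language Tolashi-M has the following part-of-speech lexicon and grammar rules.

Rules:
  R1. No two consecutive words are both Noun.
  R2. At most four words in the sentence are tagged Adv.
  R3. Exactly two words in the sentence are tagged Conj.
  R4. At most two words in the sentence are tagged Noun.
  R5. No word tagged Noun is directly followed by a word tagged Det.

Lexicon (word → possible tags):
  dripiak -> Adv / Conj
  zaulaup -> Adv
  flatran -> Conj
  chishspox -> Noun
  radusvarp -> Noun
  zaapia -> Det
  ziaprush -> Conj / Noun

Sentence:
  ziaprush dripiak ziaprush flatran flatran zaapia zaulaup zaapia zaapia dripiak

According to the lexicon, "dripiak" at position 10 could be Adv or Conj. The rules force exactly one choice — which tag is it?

Candidates per position — 1:ziaprush {Conj,Noun}; 2:dripiak {Adv,Conj}; 3:ziaprush {Conj,Noun}; 4:flatran {Conj}; 5:flatran {Conj}; 6:zaapia {Det}; 7:zaulaup {Adv}; 8:zaapia {Det}; 9:zaapia {Det}; 10:dripiak {Adv,Conj}.
Position 1: Conj is ruled out by rule 3; that leaves Noun.
Position 2: Conj is ruled out by rule 3; that leaves Adv.
Position 3: Conj is ruled out by rule 3; that leaves Noun.
Position 10: Conj is ruled out by rule 3; that leaves Adv.
The unique satisfying tagging is: Noun Adv Noun Conj Conj Det Adv Det Det Adv.
Rule-by-rule: rule 1 satisfied; rule 2 satisfied; rule 3 satisfied; rule 4 satisfied; rule 5 satisfied.

Adv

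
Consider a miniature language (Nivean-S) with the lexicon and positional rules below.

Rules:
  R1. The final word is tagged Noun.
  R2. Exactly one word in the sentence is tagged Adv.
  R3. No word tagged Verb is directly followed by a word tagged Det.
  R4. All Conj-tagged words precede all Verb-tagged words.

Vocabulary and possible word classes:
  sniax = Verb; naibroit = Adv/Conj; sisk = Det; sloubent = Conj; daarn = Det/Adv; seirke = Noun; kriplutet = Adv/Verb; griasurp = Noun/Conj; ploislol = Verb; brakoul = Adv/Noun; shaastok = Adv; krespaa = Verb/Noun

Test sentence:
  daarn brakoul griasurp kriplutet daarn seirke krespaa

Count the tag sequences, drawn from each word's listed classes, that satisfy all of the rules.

4

Candidates per position — 1:daarn {Det,Adv}; 2:brakoul {Adv,Noun}; 3:griasurp {Noun,Conj}; 4:kriplutet {Adv,Verb}; 5:daarn {Det,Adv}; 6:seirke {Noun}; 7:krespaa {Verb,Noun}.
There are 64 candidate sequences in total.
The sequences that satisfy every rule: Det Noun Noun Adv Det Noun Noun; Det Noun Noun Verb Adv Noun Noun; Det Noun Conj Adv Det Noun Noun; Det Noun Conj Verb Adv Noun Noun.
Count = 4.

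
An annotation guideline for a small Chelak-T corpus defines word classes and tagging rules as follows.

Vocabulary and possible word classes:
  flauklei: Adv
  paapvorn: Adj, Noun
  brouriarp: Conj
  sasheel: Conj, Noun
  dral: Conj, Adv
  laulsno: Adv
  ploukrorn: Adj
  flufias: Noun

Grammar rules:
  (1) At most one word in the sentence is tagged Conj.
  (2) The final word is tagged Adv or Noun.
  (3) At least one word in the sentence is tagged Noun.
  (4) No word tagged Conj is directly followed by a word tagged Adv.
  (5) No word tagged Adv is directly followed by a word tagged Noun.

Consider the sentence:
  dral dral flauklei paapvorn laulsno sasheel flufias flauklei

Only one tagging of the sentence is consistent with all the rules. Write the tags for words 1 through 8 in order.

Candidates per position — 1:dral {Conj,Adv}; 2:dral {Conj,Adv}; 3:flauklei {Adv}; 4:paapvorn {Adj,Noun}; 5:laulsno {Adv}; 6:sasheel {Conj,Noun}; 7:flufias {Noun}; 8:flauklei {Adv}.
Position 1: Conj is ruled out by rule 4; that leaves Adv.
Position 2: Conj is ruled out by rule 4; that leaves Adv.
Position 4: Noun is ruled out by rule 5; that leaves Adj.
Position 6: Noun is ruled out by rule 5; that leaves Conj.
The unique satisfying tagging is: Adv Adv Adv Adj Adv Conj Noun Adv.
Rule-by-rule: rule 1 ✓; rule 2 ✓; rule 3 ✓; rule 4 ✓; rule 5 ✓.

Adv Adv Adv Adj Adv Conj Noun Adv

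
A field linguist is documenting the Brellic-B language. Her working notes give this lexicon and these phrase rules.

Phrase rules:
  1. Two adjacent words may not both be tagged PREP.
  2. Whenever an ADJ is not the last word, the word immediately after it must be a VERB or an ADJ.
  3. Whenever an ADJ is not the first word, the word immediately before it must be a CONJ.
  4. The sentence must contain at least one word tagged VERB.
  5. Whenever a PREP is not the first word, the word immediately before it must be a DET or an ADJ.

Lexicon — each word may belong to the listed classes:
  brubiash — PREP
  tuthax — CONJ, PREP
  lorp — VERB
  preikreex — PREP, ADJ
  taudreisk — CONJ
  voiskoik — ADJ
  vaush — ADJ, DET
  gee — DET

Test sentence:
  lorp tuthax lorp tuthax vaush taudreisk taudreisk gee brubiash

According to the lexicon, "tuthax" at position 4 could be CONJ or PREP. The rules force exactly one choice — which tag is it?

Candidates per position — 1:lorp {VERB}; 2:tuthax {CONJ,PREP}; 3:lorp {VERB}; 4:tuthax {CONJ,PREP}; 5:vaush {ADJ,DET}; 6:taudreisk {CONJ}; 7:taudreisk {CONJ}; 8:gee {DET}; 9:brubiash {PREP}.
Position 2: PREP is ruled out by rule 5; that leaves CONJ.
Position 4: PREP is ruled out by rule 5; that leaves CONJ.
Position 5: ADJ is ruled out by rule 2; that leaves DET.
The unique satisfying tagging is: VERB CONJ VERB CONJ DET CONJ CONJ DET PREP.
Checking: rule 1 holds; rule 2 holds; rule 3 holds; rule 4 holds; rule 5 holds.

CONJ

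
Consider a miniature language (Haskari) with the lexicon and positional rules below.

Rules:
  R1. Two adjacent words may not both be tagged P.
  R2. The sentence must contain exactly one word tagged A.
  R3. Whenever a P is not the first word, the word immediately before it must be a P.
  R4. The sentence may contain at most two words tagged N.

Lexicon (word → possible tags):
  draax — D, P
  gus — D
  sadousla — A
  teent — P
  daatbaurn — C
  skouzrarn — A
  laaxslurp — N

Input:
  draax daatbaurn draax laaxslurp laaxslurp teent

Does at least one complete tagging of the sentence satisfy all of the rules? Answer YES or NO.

NO

Candidates per position — 1:draax {D,P}; 2:daatbaurn {C}; 3:draax {D,P}; 4:laaxslurp {N}; 5:laaxslurp {N}; 6:teent {P}.
Rule 2 cannot be satisfied by any choice of tags from the lexicon.
So there is no consistent tagging.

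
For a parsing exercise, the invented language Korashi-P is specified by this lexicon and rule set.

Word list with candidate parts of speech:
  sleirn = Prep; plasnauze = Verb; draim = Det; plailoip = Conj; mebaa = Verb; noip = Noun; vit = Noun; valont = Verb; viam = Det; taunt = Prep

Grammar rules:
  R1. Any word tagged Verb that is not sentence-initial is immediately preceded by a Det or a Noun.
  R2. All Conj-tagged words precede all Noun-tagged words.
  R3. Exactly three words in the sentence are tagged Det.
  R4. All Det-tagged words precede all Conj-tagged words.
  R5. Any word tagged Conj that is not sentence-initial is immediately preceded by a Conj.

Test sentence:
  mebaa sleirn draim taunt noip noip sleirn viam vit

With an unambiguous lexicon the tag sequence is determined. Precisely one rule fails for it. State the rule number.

3

Fixed tagging: Verb Prep Det Prep Noun Noun Prep Det Noun.
Checking each rule: R1 holds, R2 holds, R3 violated, R4 holds, R5 holds.
Only rule 3 fails.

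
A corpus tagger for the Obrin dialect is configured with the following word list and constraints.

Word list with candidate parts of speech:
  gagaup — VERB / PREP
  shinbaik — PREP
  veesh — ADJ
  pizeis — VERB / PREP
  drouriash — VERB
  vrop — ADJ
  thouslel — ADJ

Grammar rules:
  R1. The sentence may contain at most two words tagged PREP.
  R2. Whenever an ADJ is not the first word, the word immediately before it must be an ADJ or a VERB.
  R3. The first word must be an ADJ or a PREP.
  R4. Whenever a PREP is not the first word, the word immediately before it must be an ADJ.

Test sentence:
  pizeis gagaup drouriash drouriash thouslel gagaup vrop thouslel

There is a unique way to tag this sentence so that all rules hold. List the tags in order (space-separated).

Candidates per position — 1:pizeis {VERB,PREP}; 2:gagaup {VERB,PREP}; 3:drouriash {VERB}; 4:drouriash {VERB}; 5:thouslel {ADJ}; 6:gagaup {VERB,PREP}; 7:vrop {ADJ}; 8:thouslel {ADJ}.
At position 1, choosing VERB makes rule 3 impossible to satisfy; hence PREP.
At position 2, choosing PREP makes rule 4 impossible to satisfy; hence VERB.
At position 6, choosing PREP makes rule 2 impossible to satisfy; hence VERB.
That leaves exactly one tagging: PREP VERB VERB VERB ADJ VERB ADJ ADJ.
Verifying each rule — rule 1 ok; rule 2 ok; rule 3 ok; rule 4 ok.

PREP VERB VERB VERB ADJ VERB ADJ ADJ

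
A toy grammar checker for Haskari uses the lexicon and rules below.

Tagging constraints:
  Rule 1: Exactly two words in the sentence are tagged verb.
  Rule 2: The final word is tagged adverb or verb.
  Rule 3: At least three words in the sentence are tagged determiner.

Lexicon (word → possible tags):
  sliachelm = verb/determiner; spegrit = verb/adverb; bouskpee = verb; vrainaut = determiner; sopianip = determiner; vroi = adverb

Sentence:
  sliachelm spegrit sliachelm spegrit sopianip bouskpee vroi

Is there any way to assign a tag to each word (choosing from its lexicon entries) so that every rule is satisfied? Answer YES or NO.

YES

Candidates per position — 1:sliachelm {verb,determiner}; 2:spegrit {verb,adverb}; 3:sliachelm {verb,determiner}; 4:spegrit {verb,adverb}; 5:sopianip {determiner}; 6:bouskpee {verb}; 7:vroi {adverb}.
One satisfying assignment: determiner adverb determiner verb determiner verb adverb.
Checking: rule 1 holds; rule 2 holds; rule 3 holds.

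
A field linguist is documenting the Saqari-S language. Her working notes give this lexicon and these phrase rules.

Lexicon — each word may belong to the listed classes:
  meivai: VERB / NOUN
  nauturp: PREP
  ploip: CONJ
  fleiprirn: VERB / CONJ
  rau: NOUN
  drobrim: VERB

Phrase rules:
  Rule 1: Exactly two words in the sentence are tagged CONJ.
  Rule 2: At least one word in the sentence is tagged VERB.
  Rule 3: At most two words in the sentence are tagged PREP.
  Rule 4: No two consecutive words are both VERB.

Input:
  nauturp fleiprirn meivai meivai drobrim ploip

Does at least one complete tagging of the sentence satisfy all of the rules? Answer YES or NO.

YES

Candidates per position — 1:nauturp {PREP}; 2:fleiprirn {VERB,CONJ}; 3:meivai {VERB,NOUN}; 4:meivai {VERB,NOUN}; 5:drobrim {VERB}; 6:ploip {CONJ}.
One satisfying assignment: PREP CONJ NOUN NOUN VERB CONJ.
Check: rule 1 satisfied; rule 2 satisfied; rule 3 satisfied; rule 4 satisfied.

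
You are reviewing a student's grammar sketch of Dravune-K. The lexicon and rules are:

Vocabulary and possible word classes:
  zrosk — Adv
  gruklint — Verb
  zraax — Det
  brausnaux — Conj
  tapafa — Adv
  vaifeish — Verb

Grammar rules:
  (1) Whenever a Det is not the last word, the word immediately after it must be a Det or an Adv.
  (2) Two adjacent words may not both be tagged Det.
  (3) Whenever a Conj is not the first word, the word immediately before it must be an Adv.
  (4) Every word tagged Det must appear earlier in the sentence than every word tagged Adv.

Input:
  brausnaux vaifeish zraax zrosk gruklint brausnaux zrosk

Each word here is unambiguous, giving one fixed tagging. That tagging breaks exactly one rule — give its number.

3

Fixed tagging: Conj Verb Det Adv Verb Conj Adv.
Checking each rule: R1 ✓, R2 ✓, R3 ✗, R4 ✓.
Only rule 3 fails.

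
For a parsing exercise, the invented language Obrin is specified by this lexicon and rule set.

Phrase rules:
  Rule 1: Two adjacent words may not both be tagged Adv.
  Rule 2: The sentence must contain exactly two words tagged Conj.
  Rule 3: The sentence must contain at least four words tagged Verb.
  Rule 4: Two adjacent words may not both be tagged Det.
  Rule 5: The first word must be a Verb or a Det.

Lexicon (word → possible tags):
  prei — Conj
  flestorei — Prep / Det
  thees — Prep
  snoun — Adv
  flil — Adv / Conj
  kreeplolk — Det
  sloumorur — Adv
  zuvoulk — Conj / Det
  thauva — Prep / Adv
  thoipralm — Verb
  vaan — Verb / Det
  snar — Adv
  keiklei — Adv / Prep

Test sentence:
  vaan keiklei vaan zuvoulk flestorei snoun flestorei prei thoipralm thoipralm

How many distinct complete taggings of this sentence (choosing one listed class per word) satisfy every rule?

8

Candidates per position — 1:vaan {Verb,Det}; 2:keiklei {Adv,Prep}; 3:vaan {Verb,Det}; 4:zuvoulk {Conj,Det}; 5:flestorei {Prep,Det}; 6:snoun {Adv}; 7:flestorei {Prep,Det}; 8:prei {Conj}; 9:thoipralm {Verb}; 10:thoipralm {Verb}.
There are 64 candidate sequences in total.
Checking each against the rules leaves 8 sequences.
Count = 8.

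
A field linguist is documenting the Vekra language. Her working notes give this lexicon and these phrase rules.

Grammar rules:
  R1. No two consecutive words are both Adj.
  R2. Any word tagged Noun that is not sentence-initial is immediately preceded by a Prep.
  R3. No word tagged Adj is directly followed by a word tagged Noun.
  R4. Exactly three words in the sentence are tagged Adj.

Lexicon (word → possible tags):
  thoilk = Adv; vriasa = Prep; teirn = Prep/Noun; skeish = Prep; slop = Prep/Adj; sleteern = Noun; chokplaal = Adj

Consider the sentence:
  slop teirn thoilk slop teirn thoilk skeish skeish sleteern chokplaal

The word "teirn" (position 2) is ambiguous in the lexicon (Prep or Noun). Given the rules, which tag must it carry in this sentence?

Prep

Candidates per position — 1:slop {Prep,Adj}; 2:teirn {Prep,Noun}; 3:thoilk {Adv}; 4:slop {Prep,Adj}; 5:teirn {Prep,Noun}; 6:thoilk {Adv}; 7:skeish {Prep}; 8:skeish {Prep}; 9:sleteern {Noun}; 10:chokplaal {Adj}.
Position 1: tagging it Prep would leave rule 4 unsatisfiable, so it must be Adj.
Position 2: tagging it Noun would leave rule 2 unsatisfiable, so it must be Prep.
Position 4: tagging it Prep would leave rule 4 unsatisfiable, so it must be Adj.
Position 5: tagging it Noun would leave rule 2 unsatisfiable, so it must be Prep.
The unique satisfying tagging is: Adj Prep Adv Adj Prep Adv Prep Prep Noun Adj.
Rule-by-rule: rule 1 holds; rule 2 holds; rule 3 holds; rule 4 holds.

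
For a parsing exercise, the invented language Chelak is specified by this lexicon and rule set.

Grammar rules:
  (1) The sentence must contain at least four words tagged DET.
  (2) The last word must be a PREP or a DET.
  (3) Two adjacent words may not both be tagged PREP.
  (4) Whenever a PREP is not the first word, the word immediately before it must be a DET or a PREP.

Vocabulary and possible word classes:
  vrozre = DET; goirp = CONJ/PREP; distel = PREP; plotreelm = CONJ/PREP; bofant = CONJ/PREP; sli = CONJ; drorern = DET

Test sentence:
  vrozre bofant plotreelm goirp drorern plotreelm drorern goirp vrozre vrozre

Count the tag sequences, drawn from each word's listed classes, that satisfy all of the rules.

8

Candidates per position — 1:vrozre {DET}; 2:bofant {CONJ,PREP}; 3:plotreelm {CONJ,PREP}; 4:goirp {CONJ,PREP}; 5:drorern {DET}; 6:plotreelm {CONJ,PREP}; 7:drorern {DET}; 8:goirp {CONJ,PREP}; 9:vrozre {DET}; 10:vrozre {DET}.
There are 32 candidate sequences in total.
Checking each against the rules leaves 8 sequences.
Count = 8.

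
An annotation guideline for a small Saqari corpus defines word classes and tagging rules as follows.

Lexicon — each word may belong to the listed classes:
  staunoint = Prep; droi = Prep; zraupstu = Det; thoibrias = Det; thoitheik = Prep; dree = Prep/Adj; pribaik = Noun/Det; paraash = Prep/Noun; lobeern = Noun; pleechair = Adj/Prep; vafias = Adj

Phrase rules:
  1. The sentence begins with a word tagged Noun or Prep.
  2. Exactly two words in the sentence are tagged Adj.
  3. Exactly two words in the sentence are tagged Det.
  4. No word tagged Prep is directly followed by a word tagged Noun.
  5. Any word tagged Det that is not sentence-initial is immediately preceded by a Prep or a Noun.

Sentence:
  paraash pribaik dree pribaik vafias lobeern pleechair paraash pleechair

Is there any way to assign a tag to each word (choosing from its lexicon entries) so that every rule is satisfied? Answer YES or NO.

Candidates per position — 1:paraash {Prep,Noun}; 2:pribaik {Noun,Det}; 3:dree {Prep,Adj}; 4:pribaik {Noun,Det}; 5:vafias {Adj}; 6:lobeern {Noun}; 7:pleechair {Adj,Prep}; 8:paraash {Prep,Noun}; 9:pleechair {Adj,Prep}.
One satisfying assignment: Prep Det Prep Det Adj Noun Adj Noun Prep.
Checking: rule 1 satisfied; rule 2 satisfied; rule 3 satisfied; rule 4 satisfied; rule 5 satisfied.

YES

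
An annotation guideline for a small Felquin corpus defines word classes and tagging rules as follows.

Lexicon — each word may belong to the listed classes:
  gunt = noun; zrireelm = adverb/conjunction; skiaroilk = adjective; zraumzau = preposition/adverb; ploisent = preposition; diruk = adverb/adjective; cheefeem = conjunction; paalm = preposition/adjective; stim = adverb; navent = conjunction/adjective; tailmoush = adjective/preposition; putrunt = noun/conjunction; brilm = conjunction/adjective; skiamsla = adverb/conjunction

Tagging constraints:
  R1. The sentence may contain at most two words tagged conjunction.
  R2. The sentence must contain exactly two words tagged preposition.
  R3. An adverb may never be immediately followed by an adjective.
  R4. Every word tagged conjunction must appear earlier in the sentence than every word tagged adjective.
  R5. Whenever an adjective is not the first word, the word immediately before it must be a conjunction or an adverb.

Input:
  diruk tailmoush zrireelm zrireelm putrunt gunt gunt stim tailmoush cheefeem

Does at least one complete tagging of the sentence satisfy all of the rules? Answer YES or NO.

Candidates per position — 1:diruk {adverb,adjective}; 2:tailmoush {adjective,preposition}; 3:zrireelm {adverb,conjunction}; 4:zrireelm {adverb,conjunction}; 5:putrunt {noun,conjunction}; 6:gunt {noun}; 7:gunt {noun}; 8:stim {adverb}; 9:tailmoush {adjective,preposition}; 10:cheefeem {conjunction}.
One satisfying assignment: adverb preposition adverb adverb noun noun noun adverb preposition conjunction.
Verifying each rule — rule 1 satisfied; rule 2 satisfied; rule 3 satisfied; rule 4 satisfied; rule 5 satisfied.

YES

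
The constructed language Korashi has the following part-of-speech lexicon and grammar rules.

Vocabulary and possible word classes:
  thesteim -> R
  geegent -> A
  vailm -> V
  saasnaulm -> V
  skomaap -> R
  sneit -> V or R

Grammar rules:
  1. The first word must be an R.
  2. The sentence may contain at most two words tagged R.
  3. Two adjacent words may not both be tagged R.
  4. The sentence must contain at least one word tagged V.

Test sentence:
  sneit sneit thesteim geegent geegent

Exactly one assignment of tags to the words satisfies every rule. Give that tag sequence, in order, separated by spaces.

R V R A A

Candidates per position — 1:sneit {V,R}; 2:sneit {V,R}; 3:thesteim {R}; 4:geegent {A}; 5:geegent {A}.
If word 1 were V, no tagging could satisfy rule 1; so word 1 is R.
If word 2 were R, no tagging could satisfy rule 2; so word 2 is V.
The unique satisfying tagging is: R V R A A.
Checking: rule 1 satisfied; rule 2 satisfied; rule 3 satisfied; rule 4 satisfied.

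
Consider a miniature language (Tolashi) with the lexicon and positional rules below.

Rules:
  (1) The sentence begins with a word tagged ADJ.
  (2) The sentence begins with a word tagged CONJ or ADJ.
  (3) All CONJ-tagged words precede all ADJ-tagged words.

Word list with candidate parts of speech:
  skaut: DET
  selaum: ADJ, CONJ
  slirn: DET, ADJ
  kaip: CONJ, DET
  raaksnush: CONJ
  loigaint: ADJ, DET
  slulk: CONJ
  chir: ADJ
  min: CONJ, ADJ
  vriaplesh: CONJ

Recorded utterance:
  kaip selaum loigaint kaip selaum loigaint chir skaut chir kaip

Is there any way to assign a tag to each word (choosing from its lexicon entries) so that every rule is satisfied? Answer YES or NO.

NO

Candidates per position — 1:kaip {CONJ,DET}; 2:selaum {ADJ,CONJ}; 3:loigaint {ADJ,DET}; 4:kaip {CONJ,DET}; 5:selaum {ADJ,CONJ}; 6:loigaint {ADJ,DET}; 7:chir {ADJ}; 8:skaut {DET}; 9:chir {ADJ}; 10:kaip {CONJ,DET}.
Rule 1 cannot be satisfied by any choice of tags from the lexicon.
So there is no consistent tagging.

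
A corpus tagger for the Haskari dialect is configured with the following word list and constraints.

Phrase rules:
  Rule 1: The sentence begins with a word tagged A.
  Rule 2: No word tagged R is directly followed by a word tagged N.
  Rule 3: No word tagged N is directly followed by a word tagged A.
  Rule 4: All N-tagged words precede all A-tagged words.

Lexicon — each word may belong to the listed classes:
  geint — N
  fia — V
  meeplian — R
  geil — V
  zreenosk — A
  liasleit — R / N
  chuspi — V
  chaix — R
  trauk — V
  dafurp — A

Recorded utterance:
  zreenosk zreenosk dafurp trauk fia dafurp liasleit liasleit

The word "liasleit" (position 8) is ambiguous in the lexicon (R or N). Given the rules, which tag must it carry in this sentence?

R

Candidates per position — 1:zreenosk {A}; 2:zreenosk {A}; 3:dafurp {A}; 4:trauk {V}; 5:fia {V}; 6:dafurp {A}; 7:liasleit {R,N}; 8:liasleit {R,N}.
Position 7: tagging it N would leave rule 4 unsatisfiable, so it must be R.
Position 8: tagging it N would leave rule 2 unsatisfiable, so it must be R.
That leaves exactly one tagging: A A A V V A R R.
Verifying each rule — rule 1 ok; rule 2 ok; rule 3 ok; rule 4 ok.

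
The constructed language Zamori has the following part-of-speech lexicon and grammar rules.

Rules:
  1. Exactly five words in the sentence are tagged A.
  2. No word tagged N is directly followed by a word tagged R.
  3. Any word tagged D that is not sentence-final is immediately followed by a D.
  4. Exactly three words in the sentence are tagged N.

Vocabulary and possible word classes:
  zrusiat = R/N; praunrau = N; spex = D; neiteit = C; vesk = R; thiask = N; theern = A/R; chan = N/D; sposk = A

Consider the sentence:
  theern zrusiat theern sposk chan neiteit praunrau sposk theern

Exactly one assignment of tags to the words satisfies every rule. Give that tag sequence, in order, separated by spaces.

Candidates per position — 1:theern {A,R}; 2:zrusiat {R,N}; 3:theern {A,R}; 4:sposk {A}; 5:chan {N,D}; 6:neiteit {C}; 7:praunrau {N}; 8:sposk {A}; 9:theern {A,R}.
Word 1 cannot be R — rule 1 would then fail for every completion. It is A.
Word 2 cannot be R — rule 4 would then fail for every completion. It is N.
Word 3 cannot be R — rule 1 would then fail for every completion. It is A.
Word 5 cannot be D — rule 3 would then fail for every completion. It is N.
Word 9 cannot be R — rule 1 would then fail for every completion. It is A.
The only consistent sequence is: A N A A N C N A A.
Verifying each rule — rule 1 satisfied; rule 2 satisfied; rule 3 satisfied; rule 4 satisfied.

A N A A N C N A A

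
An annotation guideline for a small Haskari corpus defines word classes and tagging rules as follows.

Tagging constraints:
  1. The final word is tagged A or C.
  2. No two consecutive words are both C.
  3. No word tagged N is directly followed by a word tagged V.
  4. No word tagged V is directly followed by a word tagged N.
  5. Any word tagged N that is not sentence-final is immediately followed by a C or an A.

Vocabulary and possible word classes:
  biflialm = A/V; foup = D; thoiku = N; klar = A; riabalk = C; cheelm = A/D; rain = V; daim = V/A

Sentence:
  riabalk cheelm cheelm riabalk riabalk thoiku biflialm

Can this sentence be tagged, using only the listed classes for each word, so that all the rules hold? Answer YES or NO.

Candidates per position — 1:riabalk {C}; 2:cheelm {A,D}; 3:cheelm {A,D}; 4:riabalk {C}; 5:riabalk {C}; 6:thoiku {N}; 7:biflialm {A,V}.
Rule 2 cannot be satisfied by any choice of tags from the lexicon.
So there is no consistent tagging.

NO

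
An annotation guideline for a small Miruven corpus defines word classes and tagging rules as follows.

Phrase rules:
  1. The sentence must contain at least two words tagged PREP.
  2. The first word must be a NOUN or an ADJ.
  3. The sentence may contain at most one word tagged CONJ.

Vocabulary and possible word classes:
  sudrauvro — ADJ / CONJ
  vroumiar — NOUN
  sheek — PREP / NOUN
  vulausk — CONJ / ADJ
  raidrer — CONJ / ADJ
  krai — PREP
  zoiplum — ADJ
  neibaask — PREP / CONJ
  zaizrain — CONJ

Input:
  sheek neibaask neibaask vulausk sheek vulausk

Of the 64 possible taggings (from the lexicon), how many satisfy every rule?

8

Candidates per position — 1:sheek {PREP,NOUN}; 2:neibaask {PREP,CONJ}; 3:neibaask {PREP,CONJ}; 4:vulausk {CONJ,ADJ}; 5:sheek {PREP,NOUN}; 6:vulausk {CONJ,ADJ}.
There are 64 candidate sequences in total.
Checking each against the rules leaves 8 sequences.
Count = 8.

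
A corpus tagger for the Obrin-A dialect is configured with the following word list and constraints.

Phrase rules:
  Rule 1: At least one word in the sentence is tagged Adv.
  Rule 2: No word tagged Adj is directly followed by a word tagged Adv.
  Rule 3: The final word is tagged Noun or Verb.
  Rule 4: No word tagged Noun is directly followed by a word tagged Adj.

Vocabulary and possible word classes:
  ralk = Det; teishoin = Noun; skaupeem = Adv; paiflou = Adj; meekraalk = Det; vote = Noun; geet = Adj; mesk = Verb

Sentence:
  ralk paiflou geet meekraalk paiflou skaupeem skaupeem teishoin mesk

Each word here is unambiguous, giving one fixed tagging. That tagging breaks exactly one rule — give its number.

Fixed tagging: Det Adj Adj Det Adj Adv Adv Noun Verb.
Checking each rule: R1 pass, R2 fail, R3 pass, R4 pass.
Only rule 2 fails.

2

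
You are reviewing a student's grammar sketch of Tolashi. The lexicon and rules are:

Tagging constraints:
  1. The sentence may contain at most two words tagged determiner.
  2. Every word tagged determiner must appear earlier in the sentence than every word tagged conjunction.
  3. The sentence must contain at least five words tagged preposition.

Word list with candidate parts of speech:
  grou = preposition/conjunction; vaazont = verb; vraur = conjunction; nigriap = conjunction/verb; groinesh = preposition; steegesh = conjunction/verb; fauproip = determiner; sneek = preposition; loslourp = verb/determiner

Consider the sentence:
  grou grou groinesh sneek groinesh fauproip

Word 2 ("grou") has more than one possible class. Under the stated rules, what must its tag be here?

preposition

Candidates per position — 1:grou {preposition,conjunction}; 2:grou {preposition,conjunction}; 3:groinesh {preposition}; 4:sneek {preposition}; 5:groinesh {preposition}; 6:fauproip {determiner}.
Position 1: tagging it conjunction would leave rule 2 unsatisfiable, so it must be preposition.
Position 2: tagging it conjunction would leave rule 2 unsatisfiable, so it must be preposition.
The only consistent sequence is: preposition preposition preposition preposition preposition determiner.
Check: rule 1 ok; rule 2 ok; rule 3 ok.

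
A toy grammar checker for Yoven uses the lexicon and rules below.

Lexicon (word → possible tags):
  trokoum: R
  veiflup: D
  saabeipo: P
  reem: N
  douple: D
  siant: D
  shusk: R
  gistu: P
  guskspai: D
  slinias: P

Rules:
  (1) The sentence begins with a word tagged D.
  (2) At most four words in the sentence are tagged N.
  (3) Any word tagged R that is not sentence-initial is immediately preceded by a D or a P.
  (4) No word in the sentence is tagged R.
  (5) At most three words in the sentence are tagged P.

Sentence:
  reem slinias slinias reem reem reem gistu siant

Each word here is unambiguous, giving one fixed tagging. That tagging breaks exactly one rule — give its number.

1

Fixed tagging: N P P N N N P D.
Applying the rules: R1 fail, R2 pass, R3 pass, R4 pass, R5 pass.
Only rule 1 fails.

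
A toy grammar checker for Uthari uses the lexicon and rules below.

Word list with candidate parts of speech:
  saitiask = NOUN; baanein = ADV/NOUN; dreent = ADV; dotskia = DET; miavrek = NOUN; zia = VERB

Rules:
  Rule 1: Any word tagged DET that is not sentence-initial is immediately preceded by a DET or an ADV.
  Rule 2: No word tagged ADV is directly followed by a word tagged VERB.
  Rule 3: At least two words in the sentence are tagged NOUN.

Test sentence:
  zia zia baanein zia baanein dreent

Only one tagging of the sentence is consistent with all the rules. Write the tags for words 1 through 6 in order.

VERB VERB NOUN VERB NOUN ADV

Candidates per position — 1:zia {VERB}; 2:zia {VERB}; 3:baanein {ADV,NOUN}; 4:zia {VERB}; 5:baanein {ADV,NOUN}; 6:dreent {ADV}.
Position 3: ADV is ruled out by rule 2; that leaves NOUN.
Position 5: ADV is ruled out by rule 3; that leaves NOUN.
The unique satisfying tagging is: VERB VERB NOUN VERB NOUN ADV.
Check: rule 1 satisfied; rule 2 satisfied; rule 3 satisfied.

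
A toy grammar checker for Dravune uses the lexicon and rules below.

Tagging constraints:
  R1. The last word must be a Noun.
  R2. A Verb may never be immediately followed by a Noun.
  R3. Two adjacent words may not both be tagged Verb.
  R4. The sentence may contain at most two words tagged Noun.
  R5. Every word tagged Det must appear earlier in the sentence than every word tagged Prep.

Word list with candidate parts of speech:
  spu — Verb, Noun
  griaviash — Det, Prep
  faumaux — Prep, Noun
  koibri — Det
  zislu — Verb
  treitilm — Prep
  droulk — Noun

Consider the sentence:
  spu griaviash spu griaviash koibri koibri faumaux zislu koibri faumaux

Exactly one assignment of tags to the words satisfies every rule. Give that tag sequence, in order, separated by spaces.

Candidates per position — 1:spu {Verb,Noun}; 2:griaviash {Det,Prep}; 3:spu {Verb,Noun}; 4:griaviash {Det,Prep}; 5:koibri {Det}; 6:koibri {Det}; 7:faumaux {Prep,Noun}; 8:zislu {Verb}; 9:koibri {Det}; 10:faumaux {Prep,Noun}.
Position 2: Prep is ruled out by rule 5; that leaves Det.
Position 4: Prep is ruled out by rule 5; that leaves Det.
Position 7: Prep is ruled out by rule 5; that leaves Noun.
Position 10: Prep is ruled out by rule 1; that leaves Noun.
Position 1: Noun is ruled out by rule 4; that leaves Verb.
Position 3: Noun is ruled out by rule 4; that leaves Verb.
The only consistent sequence is: Verb Det Verb Det Det Det Noun Verb Det Noun.
Checking: rule 1 ok; rule 2 ok; rule 3 ok; rule 4 ok; rule 5 ok.

Verb Det Verb Det Det Det Noun Verb Det Noun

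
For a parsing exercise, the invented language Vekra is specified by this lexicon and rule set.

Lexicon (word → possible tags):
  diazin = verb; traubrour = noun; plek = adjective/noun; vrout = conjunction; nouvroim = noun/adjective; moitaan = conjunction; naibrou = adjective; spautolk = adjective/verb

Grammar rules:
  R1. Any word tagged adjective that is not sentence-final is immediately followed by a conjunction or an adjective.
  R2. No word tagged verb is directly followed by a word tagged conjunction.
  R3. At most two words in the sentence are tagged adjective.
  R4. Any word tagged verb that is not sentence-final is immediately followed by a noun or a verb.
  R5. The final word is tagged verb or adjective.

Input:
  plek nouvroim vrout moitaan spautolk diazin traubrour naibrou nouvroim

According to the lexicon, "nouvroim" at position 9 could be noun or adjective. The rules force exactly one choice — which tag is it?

adjective

Candidates per position — 1:plek {adjective,noun}; 2:nouvroim {noun,adjective}; 3:vrout {conjunction}; 4:moitaan {conjunction}; 5:spautolk {adjective,verb}; 6:diazin {verb}; 7:traubrour {noun}; 8:naibrou {adjective}; 9:nouvroim {noun,adjective}.
Position 5: adjective is ruled out by rule 1; that leaves verb.
Position 9: noun is ruled out by rule 1; that leaves adjective.
Position 1: adjective is ruled out by rule 3; that leaves noun.
Position 2: adjective is ruled out by rule 3; that leaves noun.
So the tagging must be: noun noun conjunction conjunction verb verb noun adjective adjective.
Checking: rule 1 holds; rule 2 holds; rule 3 holds; rule 4 holds; rule 5 holds.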